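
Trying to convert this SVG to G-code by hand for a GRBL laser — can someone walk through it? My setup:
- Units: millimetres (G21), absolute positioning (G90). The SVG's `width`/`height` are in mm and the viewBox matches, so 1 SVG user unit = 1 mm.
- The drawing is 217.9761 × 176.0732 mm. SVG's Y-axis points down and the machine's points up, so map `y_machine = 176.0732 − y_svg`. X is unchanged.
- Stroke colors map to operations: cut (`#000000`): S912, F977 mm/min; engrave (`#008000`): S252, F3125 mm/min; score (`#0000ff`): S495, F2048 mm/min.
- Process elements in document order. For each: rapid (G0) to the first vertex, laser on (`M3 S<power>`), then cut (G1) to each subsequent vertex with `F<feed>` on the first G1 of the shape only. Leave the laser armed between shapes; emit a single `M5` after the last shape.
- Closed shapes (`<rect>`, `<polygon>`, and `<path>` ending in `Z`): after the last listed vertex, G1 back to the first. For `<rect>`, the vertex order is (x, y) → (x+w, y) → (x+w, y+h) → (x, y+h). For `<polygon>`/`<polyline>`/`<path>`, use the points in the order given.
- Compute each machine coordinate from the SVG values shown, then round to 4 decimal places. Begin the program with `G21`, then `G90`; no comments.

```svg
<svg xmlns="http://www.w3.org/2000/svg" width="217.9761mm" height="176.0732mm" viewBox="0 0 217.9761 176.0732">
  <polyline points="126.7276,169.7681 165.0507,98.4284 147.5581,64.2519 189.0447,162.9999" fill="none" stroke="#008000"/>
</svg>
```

1 u = 1 mm; y_m = 176.0732 − y.

[1] `<polyline>` open polyline, #008000→engrave S252 F3125: (126.7276,6.3051) → (165.0507,77.6448) → (147.5581,111.8213) → (189.0447,13.0733)

G21
G90
G0 X126.7276 Y6.3051
M3 S252
G1 X165.0507 Y77.6448 F3125
G1 X147.5581 Y111.8213
G1 X189.0447 Y13.0733
M5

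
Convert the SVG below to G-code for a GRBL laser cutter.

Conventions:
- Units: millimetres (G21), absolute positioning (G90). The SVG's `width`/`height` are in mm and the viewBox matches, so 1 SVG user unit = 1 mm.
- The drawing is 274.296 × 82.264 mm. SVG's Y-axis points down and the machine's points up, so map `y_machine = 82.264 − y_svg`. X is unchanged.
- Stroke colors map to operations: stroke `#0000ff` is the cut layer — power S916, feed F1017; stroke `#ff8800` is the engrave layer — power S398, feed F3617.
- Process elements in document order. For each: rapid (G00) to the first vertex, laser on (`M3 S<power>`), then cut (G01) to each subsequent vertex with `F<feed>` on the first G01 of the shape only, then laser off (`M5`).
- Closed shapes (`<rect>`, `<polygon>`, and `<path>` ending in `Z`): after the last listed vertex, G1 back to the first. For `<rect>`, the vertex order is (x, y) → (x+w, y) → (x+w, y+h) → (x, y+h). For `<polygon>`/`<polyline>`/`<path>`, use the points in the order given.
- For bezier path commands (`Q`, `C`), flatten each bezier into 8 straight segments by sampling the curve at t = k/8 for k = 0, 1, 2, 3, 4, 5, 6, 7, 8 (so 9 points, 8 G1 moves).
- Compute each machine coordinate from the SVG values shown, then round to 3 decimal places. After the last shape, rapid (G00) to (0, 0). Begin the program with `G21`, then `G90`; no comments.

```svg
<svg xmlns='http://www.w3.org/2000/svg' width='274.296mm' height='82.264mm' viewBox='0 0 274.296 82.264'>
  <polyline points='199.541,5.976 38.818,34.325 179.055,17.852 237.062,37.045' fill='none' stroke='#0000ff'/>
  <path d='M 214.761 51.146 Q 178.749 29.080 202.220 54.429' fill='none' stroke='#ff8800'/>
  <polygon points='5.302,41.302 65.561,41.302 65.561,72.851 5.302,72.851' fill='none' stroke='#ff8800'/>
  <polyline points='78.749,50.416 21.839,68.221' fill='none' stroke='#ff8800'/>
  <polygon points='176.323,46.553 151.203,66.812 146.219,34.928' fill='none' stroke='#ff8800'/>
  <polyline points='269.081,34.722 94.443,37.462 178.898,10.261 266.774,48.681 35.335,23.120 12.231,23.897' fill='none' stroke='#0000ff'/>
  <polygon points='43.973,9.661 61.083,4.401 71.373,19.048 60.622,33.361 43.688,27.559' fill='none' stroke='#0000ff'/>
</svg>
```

G21
G90
G00 X199.541 Y76.288
M3 S916
G01 X38.818 Y47.939 F1017
G01 X179.055 Y64.412
G01 X237.062 Y45.219
M5
G00 X214.761 Y31.118
M3 S398
G01 X206.687 Y35.894 F3617
G01 X200.473 Y39.188
G01 X196.117 Y41.000
G01 X193.620 Y41.330
G01 X192.982 Y40.179
G01 X194.202 Y37.546
G01 X197.282 Y33.431
G01 X202.220 Y27.835
M5
G00 X5.302 Y40.962
M3 S398
G01 X65.561 Y40.962 F3617
G01 X65.561 Y9.413
G01 X5.302 Y9.413
G01 X5.302 Y40.962
M5
G00 X78.749 Y31.848
M3 S398
G01 X21.839 Y14.043 F3617
M5
G00 X176.323 Y35.711
M3 S398
G01 X151.203 Y15.452 F3617
G01 X146.219 Y47.336
G01 X176.323 Y35.711
M5
G00 X269.081 Y47.542
M3 S916
G01 X94.443 Y44.802 F1017
G01 X178.898 Y72.003
G01 X266.774 Y33.583
G01 X35.335 Y59.144
G01 X12.231 Y58.367
M5
G00 X43.973 Y72.603
M3 S916
G01 X61.083 Y77.863 F1017
G01 X71.373 Y63.216
G01 X60.622 Y48.903
G01 X43.688 Y54.705
G01 X43.973 Y72.603
M5
G00 X0.000 Y0.000

Since the viewBox matches the mm dimensions, user units are millimetres directly. The only transform is the Y-flip y_m = 82.264 − y_svg.

Shape 1 is a open polyline drawn with `<polyline>`. Its stroke #0000ff means cut at S916, F1017. After flipping Y the toolpath is (199.541,76.288) → (38.818,47.939) → (179.055,64.412) → (237.062,45.219).

Shape 2 is a quadratic bezier drawn with `<path>`. Its stroke #ff8800 means engrave at S398, F3617. After flipping Y the toolpath is (214.761,31.118) → (206.687,35.894) → (200.473,39.188) → (196.117,41.000) → (193.620,41.330) → (192.982,40.179) → (194.202,37.546) → (197.282,33.431) → (202.220,27.835).

Shape 3 is a rectangle drawn with `<polygon>`. Its stroke #ff8800 means engrave at S398, F3617. After flipping Y the toolpath is (5.302,40.962) → (65.561,40.962) → (65.561,9.413) → (5.302,9.413) → (5.302,40.962), returning to the start.

Shape 4 is a line segment drawn with `<polyline>`. Its stroke #ff8800 means engrave at S398, F3617. After flipping Y the toolpath is (78.749,31.848) → (21.839,14.043).

Shape 5 is a regular polygon drawn with `<polygon>`. Its stroke #ff8800 means engrave at S398, F3617. After flipping Y the toolpath is (176.323,35.711) → (151.203,15.452) → (146.219,47.336) → (176.323,35.711), returning to the start.

Shape 6 is a open polyline drawn with `<polyline>`. Its stroke #0000ff means cut at S916, F1017. After flipping Y the toolpath is (269.081,47.542) → (94.443,44.802) → (178.898,72.003) → (266.774,33.583) → (35.335,59.144) → (12.231,58.367).

Shape 7 is a regular polygon drawn with `<polygon>`. Its stroke #0000ff means cut at S916, F1017. After flipping Y the toolpath is (43.973,72.603) → (61.083,77.863) → (71.373,63.216) → (60.622,48.903) → (43.688,54.705) → (43.973,72.603), returning to the start.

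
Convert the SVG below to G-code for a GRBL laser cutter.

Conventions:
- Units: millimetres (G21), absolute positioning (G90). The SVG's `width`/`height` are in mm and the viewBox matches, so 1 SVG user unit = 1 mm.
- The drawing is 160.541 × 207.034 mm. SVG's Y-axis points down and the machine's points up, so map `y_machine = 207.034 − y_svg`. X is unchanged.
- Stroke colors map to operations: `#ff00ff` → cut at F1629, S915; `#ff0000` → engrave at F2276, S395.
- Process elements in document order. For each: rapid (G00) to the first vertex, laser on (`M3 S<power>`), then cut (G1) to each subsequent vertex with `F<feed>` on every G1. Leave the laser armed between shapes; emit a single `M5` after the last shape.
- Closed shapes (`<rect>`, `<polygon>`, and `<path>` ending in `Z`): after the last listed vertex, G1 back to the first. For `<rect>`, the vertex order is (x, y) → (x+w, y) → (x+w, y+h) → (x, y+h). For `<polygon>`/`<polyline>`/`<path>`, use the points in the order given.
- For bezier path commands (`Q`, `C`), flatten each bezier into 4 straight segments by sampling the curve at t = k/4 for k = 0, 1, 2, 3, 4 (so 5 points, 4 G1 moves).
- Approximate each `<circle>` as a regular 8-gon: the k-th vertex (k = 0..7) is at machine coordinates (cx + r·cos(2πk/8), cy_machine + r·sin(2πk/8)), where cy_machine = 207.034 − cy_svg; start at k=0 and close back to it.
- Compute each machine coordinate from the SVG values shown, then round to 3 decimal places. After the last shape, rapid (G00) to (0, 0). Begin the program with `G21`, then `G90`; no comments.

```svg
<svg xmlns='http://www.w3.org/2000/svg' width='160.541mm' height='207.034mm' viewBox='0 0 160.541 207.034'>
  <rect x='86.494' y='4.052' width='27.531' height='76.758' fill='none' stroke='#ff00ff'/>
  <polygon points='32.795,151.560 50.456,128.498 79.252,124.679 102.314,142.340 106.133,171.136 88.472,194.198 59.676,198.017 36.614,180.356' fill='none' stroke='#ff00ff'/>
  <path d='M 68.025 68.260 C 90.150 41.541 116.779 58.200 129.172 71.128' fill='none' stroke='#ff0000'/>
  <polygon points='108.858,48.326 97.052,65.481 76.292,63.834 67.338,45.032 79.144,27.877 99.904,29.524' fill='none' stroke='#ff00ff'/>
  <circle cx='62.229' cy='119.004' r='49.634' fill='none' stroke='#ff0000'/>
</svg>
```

G21
G90
G00 X86.494 Y202.982
M3 S915
G1 X114.025 Y202.982 F1629
G1 X114.025 Y126.224 F1629
G1 X86.494 Y126.224 F1629
G1 X86.494 Y202.982 F1629
G00 X32.795 Y55.474
M3 S915
G1 X50.456 Y78.536 F1629
G1 X79.252 Y82.355 F1629
G1 X102.314 Y64.694 F1629
G1 X106.133 Y35.898 F1629
G1 X88.472 Y12.836 F1629
G1 X59.676 Y9.017 F1629
G1 X36.614 Y26.678 F1629
G1 X32.795 Y55.474 F1629
G00 X68.025 Y138.774
M3 S395
G1 X85.170 Y151.416 F2276
G1 X102.248 Y152.208 F2276
G1 X117.501 Y145.565 F2276
G1 X129.172 Y135.906 F2276
G00 X108.858 Y158.708
M3 S915
G1 X97.052 Y141.553 F1629
G1 X76.292 Y143.200 F1629
G1 X67.338 Y162.002 F1629
G1 X79.144 Y179.157 F1629
G1 X99.904 Y177.510 F1629
G1 X108.858 Y158.708 F1629
G00 X111.863 Y88.030
M3 S395
G1 X97.326 Y123.127 F2276
G1 X62.229 Y137.664 F2276
G1 X27.132 Y123.127 F2276
G1 X12.595 Y88.030 F2276
G1 X27.132 Y52.933 F2276
G1 X62.229 Y38.396 F2276
G1 X97.326 Y52.933 F2276
G1 X111.863 Y88.030 F2276
M5
G00 X0.000 Y0.000

1 u = 1 mm; y_m = 207.034 − y.

[1] `<rect>` rectangle, #ff00ff→cut S915 F1629: (86.494,202.982) → (114.025,202.982) → (114.025,126.224) → (86.494,126.224) → (86.494,202.982) (closed)

[2] `<polygon>` regular polygon, #ff00ff→cut S915 F1629: (32.795,55.474) → (50.456,78.536) → (79.252,82.355) → (102.314,64.694) → (106.133,35.898) → (88.472,12.836) → (59.676,9.017) → (36.614,26.678) → (32.795,55.474) (closed)

[3] `<path>` cubic bezier, #ff0000→engrave S395 F2276: (68.025,138.774) → (85.170,151.416) → (102.248,152.208) → (117.501,145.565) → (129.172,135.906)

[4] `<polygon>` regular polygon, #ff00ff→cut S915 F1629: (108.858,158.708) → (97.052,141.553) → (76.292,143.200) → (67.338,162.002) → (79.144,179.157) → (99.904,177.510) → (108.858,158.708) (closed)

[5] `<circle>` circle, #ff0000→engrave S395 F2276: (111.863,88.030) → (97.326,123.127) → (62.229,137.664) → (27.132,123.127) → (12.595,88.030) → (27.132,52.933) → (62.229,38.396) → (97.326,52.933) → (111.863,88.030) (closed)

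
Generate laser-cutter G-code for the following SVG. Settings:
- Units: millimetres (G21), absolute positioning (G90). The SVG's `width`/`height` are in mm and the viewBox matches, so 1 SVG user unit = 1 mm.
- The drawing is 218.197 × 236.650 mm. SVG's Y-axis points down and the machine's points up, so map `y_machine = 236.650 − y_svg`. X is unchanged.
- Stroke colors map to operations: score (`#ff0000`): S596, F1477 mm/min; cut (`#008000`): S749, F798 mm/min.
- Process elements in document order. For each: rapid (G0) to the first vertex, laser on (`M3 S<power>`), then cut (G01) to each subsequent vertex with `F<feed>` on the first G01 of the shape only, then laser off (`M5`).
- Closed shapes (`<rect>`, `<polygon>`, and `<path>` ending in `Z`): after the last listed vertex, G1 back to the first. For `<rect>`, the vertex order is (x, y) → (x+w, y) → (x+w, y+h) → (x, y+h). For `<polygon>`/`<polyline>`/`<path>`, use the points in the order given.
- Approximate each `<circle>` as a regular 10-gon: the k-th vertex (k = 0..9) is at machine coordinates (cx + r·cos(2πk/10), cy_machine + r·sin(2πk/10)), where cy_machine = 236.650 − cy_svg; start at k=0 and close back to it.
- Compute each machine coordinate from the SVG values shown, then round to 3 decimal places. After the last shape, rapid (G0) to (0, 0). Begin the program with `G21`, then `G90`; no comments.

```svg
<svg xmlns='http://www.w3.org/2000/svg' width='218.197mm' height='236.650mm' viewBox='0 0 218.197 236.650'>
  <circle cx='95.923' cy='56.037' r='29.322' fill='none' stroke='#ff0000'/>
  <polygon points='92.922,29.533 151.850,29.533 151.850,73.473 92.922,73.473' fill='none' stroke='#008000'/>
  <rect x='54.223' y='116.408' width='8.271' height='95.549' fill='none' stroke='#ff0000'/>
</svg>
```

1 u = 1 mm; y_m = 236.650 − y.

[1] `<circle>` circle, #ff0000→score S596 F1477: (125.245,180.613) → (119.645,197.848) → (104.984,208.500) → (86.862,208.500) → (72.201,197.848) → (66.601,180.613) → (72.201,163.378) → (86.862,152.726) → (104.984,152.726) → (119.645,163.378) → (125.245,180.613) (closed)

[2] `<polygon>` rectangle, #008000→cut S749 F798: (92.922,207.117) → (151.850,207.117) → (151.850,163.177) → (92.922,163.177) → (92.922,207.117) (closed)

[3] `<rect>` rectangle, #ff0000→score S596 F1477: (54.223,120.242) → (62.494,120.242) → (62.494,24.693) → (54.223,24.693) → (54.223,120.242) (closed)

G21
G90
G0 X125.245 Y180.613
M3 S596
G01 X119.645 Y197.848 F1477
G01 X104.984 Y208.500
G01 X86.862 Y208.500
G01 X72.201 Y197.848
G01 X66.601 Y180.613
G01 X72.201 Y163.378
G01 X86.862 Y152.726
G01 X104.984 Y152.726
G01 X119.645 Y163.378
G01 X125.245 Y180.613
M5
G0 X92.922 Y207.117
M3 S749
G01 X151.850 Y207.117 F798
G01 X151.850 Y163.177
G01 X92.922 Y163.177
G01 X92.922 Y207.117
M5
G0 X54.223 Y120.242
M3 S596
G01 X62.494 Y120.242 F1477
G01 X62.494 Y24.693
G01 X54.223 Y24.693
G01 X54.223 Y120.242
M5
G0 X0.000 Y0.000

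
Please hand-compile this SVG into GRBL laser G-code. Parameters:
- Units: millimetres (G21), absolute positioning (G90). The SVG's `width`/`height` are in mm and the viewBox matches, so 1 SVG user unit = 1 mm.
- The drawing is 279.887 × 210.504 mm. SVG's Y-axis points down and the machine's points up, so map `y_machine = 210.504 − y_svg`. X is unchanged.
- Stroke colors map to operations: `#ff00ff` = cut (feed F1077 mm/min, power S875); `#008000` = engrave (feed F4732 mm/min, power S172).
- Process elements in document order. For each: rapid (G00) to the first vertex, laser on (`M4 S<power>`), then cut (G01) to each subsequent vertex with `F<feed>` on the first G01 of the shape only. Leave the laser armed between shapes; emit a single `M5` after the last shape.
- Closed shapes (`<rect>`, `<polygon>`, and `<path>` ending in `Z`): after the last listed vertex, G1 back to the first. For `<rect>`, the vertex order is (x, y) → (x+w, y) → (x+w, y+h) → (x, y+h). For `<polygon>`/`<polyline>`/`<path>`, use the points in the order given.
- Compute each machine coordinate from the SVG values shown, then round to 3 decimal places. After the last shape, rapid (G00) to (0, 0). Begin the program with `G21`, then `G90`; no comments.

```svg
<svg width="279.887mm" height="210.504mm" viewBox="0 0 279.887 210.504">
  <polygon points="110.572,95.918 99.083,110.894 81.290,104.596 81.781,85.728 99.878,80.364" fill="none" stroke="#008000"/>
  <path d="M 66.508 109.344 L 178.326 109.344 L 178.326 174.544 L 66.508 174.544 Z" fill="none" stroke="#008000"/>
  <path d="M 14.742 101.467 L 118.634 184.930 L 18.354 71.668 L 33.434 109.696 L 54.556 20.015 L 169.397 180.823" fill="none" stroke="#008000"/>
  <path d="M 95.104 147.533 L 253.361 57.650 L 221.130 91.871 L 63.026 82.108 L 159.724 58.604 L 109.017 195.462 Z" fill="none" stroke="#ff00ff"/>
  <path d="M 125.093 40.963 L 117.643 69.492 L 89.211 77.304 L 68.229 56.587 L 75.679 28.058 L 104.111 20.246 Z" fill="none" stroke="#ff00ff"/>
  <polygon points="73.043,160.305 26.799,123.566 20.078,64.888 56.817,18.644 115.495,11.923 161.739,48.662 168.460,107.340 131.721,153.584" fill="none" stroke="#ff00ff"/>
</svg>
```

G21
G90
G00 X110.572 Y114.586
M4 S172
G01 X99.083 Y99.610 F4732
G01 X81.290 Y105.908
G01 X81.781 Y124.776
G01 X99.878 Y130.140
G01 X110.572 Y114.586
G00 X66.508 Y101.160
M4 S172
G01 X178.326 Y101.160 F4732
G01 X178.326 Y35.960
G01 X66.508 Y35.960
G01 X66.508 Y101.160
G00 X14.742 Y109.037
M4 S172
G01 X118.634 Y25.574 F4732
G01 X18.354 Y138.836
G01 X33.434 Y100.808
G01 X54.556 Y190.489
G01 X169.397 Y29.681
G00 X95.104 Y62.971
M4 S875
G01 X253.361 Y152.854 F1077
G01 X221.130 Y118.633
G01 X63.026 Y128.396
G01 X159.724 Y151.900
G01 X109.017 Y15.042
G01 X95.104 Y62.971
G00 X125.093 Y169.541
M4 S875
G01 X117.643 Y141.012 F1077
G01 X89.211 Y133.200
G01 X68.229 Y153.917
G01 X75.679 Y182.446
G01 X104.111 Y190.258
G01 X125.093 Y169.541
G00 X73.043 Y50.199
M4 S875
G01 X26.799 Y86.938 F1077
G01 X20.078 Y145.616
G01 X56.817 Y191.860
G01 X115.495 Y198.581
G01 X161.739 Y161.842
G01 X168.460 Y103.164
G01 X131.721 Y56.920
G01 X73.043 Y50.199
M5
G00 X0.000 Y0.000

1 u = 1 mm; y_m = 210.504 − y.

[1] `<polygon>` regular polygon, #008000→engrave S172 F4732: (110.572,114.586) → (99.083,99.610) → (81.290,105.908) → (81.781,124.776) → (99.878,130.140) → (110.572,114.586) (closed)

[2] `<path>` rectangle, #008000→engrave S172 F4732: (66.508,101.160) → (178.326,101.160) → (178.326,35.960) → (66.508,35.960) → (66.508,101.160) (closed)

[3] `<path>` open polyline, #008000→engrave S172 F4732: (14.742,109.037) → (118.634,25.574) → (18.354,138.836) → (33.434,100.808) → (54.556,190.489) → (169.397,29.681)

[4] `<path>` closed polygon, #ff00ff→cut S875 F1077: (95.104,62.971) → (253.361,152.854) → (221.130,118.633) → (63.026,128.396) → (159.724,151.900) → (109.017,15.042) → (95.104,62.971) (closed)

[5] `<path>` regular polygon, #ff00ff→cut S875 F1077: (125.093,169.541) → (117.643,141.012) → (89.211,133.200) → (68.229,153.917) → (75.679,182.446) → (104.111,190.258) → (125.093,169.541) (closed)

[6] `<polygon>` regular polygon, #ff00ff→cut S875 F1077: (73.043,50.199) → (26.799,86.938) → (20.078,145.616) → (56.817,191.860) → (115.495,198.581) → (161.739,161.842) → (168.460,103.164) → (131.721,56.920) → (73.043,50.199) (closed)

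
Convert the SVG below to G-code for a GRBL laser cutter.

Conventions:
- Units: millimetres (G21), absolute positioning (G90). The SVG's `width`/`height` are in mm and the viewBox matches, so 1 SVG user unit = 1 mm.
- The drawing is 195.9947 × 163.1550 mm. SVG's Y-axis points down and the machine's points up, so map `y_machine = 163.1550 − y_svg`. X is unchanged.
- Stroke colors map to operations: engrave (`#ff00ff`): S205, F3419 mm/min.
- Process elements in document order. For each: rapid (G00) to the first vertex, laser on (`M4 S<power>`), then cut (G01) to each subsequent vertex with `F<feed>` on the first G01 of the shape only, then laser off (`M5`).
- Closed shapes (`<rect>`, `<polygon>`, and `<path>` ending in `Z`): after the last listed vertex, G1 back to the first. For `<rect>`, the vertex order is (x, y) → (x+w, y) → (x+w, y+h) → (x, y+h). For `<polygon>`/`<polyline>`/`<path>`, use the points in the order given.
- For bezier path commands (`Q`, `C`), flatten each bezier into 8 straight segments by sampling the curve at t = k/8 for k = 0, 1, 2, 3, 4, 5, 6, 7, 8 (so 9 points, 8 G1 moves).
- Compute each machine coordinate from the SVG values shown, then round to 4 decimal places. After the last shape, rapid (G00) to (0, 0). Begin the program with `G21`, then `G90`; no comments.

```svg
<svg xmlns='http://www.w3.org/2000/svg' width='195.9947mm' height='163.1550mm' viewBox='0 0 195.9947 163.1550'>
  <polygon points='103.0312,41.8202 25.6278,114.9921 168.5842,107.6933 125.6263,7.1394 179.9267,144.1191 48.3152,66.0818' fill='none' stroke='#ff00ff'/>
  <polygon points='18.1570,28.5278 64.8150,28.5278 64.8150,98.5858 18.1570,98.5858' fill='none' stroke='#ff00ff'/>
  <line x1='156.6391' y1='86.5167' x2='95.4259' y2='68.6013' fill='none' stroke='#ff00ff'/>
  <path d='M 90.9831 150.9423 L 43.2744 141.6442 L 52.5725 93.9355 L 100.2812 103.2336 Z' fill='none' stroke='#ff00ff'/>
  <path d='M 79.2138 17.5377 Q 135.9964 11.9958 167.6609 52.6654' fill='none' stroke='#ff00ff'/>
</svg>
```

1 u = 1 mm; y_m = 163.1550 − y.

[1] `<polygon>` closed polygon, #ff00ff→engrave S205 F3419: (103.0312,121.3348) → (25.6278,48.1629) → (168.5842,55.4617) → (125.6263,156.0156) → (179.9267,19.0359) → (48.3152,97.0732) → (103.0312,121.3348) (closed)

[2] `<polygon>` rectangle, #ff00ff→engrave S205 F3419: (18.1570,134.6272) → (64.8150,134.6272) → (64.8150,64.5692) → (18.1570,64.5692) → (18.1570,134.6272) (closed)

[3] `<line>` line segment, #ff00ff→engrave S205 F3419: (156.6391,76.6383) → (95.4259,94.5537)

[4] `<path>` regular polygon, #ff00ff→engrave S205 F3419: (90.9831,12.2127) → (43.2744,21.5108) → (52.5725,69.2195) → (100.2812,59.9214) → (90.9831,12.2127) (closed)

[5] `<path>` quadratic bezier, #ff00ff→engrave S205 F3419: (79.2138,145.6173) → (93.0170,146.2807) → (106.0352,145.5000) → (118.2685,143.2752) → (129.7169,139.6063) → (140.3803,134.4933) → (150.2588,127.9362) → (159.3523,119.9349) → (167.6609,110.4896)

G21
G90
G00 X103.0312 Y121.3348
M4 S205
G01 X25.6278 Y48.1629 F3419
G01 X168.5842 Y55.4617
G01 X125.6263 Y156.0156
G01 X179.9267 Y19.0359
G01 X48.3152 Y97.0732
G01 X103.0312 Y121.3348
M5
G00 X18.1570 Y134.6272
M4 S205
G01 X64.8150 Y134.6272 F3419
G01 X64.8150 Y64.5692
G01 X18.1570 Y64.5692
G01 X18.1570 Y134.6272
M5
G00 X156.6391 Y76.6383
M4 S205
G01 X95.4259 Y94.5537 F3419
M5
G00 X90.9831 Y12.2127
M4 S205
G01 X43.2744 Y21.5108 F3419
G01 X52.5725 Y69.2195
G01 X100.2812 Y59.9214
G01 X90.9831 Y12.2127
M5
G00 X79.2138 Y145.6173
M4 S205
G01 X93.0170 Y146.2807 F3419
G01 X106.0352 Y145.5000
G01 X118.2685 Y143.2752
G01 X129.7169 Y139.6063
G01 X140.3803 Y134.4933
G01 X150.2588 Y127.9362
G01 X159.3523 Y119.9349
G01 X167.6609 Y110.4896
M5
G00 X0.0000 Y0.0000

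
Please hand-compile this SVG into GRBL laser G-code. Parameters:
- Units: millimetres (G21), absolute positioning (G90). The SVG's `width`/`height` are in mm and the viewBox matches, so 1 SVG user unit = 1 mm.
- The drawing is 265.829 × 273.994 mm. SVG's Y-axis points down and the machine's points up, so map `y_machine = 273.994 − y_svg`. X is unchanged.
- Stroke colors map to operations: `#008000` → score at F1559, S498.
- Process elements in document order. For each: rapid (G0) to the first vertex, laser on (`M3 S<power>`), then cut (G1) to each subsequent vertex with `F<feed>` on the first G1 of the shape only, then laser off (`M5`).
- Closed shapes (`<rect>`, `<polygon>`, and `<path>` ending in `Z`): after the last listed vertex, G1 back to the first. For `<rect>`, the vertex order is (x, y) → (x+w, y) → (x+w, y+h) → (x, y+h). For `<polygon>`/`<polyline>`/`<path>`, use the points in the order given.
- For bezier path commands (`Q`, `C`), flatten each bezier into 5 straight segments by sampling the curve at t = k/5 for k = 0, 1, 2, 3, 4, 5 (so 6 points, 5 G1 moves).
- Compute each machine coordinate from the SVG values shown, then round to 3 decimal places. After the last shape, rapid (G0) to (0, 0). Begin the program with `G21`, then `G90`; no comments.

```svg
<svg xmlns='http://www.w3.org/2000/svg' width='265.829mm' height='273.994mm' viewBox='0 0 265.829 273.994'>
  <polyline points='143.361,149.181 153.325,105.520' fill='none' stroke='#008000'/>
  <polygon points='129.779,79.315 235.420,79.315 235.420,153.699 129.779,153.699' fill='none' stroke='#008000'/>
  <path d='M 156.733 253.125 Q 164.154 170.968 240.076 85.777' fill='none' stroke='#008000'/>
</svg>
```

G21
G90
G0 X143.361 Y124.813
M3 S498
G1 X153.325 Y168.474 F1559
M5
G0 X129.779 Y194.679
M3 S498
G1 X235.420 Y194.679 F1559
G1 X235.420 Y120.295
G1 X129.779 Y120.295
G1 X129.779 Y194.679
M5
G0 X156.733 Y20.869
M3 S498
G1 X162.441 Y53.853 F1559
G1 X173.630 Y87.080
G1 X190.299 Y120.550
G1 X212.447 Y154.262
G1 X240.076 Y188.217
M5
G0 X0.000 Y0.000

viewBox `0 0 265.829 273.994` with mm width/height → 1 unit = 1 mm. Flip: y_m = 273.994 − y_svg.

**Shape 1** — `<polyline>` line segment, stroke `#008000` → score (S498, F1559). Machine vertices: (143.361,124.813) → (153.325,168.474). Open path.

**Shape 2** — `<polygon>` rectangle, stroke `#008000` → score (S498, F1559). Machine vertices: (129.779,194.679) → (235.420,194.679) → (235.420,120.295) → (129.779,120.295) → (129.779,194.679). Closed: final G1 returns to the first vertex.

**Shape 3** — `<path>` quadratic bezier, stroke `#008000` → score (S498, F1559). Control points (SVG): P0=(156.733,253.125), P1=(164.154,170.968), P2=(240.076,85.777); sampled at t=k/5. Machine vertices: (156.733,20.869) → (162.441,53.853) → (173.630,87.080) → (190.299,120.550) → (212.447,154.262) → (240.076,188.217). Open path.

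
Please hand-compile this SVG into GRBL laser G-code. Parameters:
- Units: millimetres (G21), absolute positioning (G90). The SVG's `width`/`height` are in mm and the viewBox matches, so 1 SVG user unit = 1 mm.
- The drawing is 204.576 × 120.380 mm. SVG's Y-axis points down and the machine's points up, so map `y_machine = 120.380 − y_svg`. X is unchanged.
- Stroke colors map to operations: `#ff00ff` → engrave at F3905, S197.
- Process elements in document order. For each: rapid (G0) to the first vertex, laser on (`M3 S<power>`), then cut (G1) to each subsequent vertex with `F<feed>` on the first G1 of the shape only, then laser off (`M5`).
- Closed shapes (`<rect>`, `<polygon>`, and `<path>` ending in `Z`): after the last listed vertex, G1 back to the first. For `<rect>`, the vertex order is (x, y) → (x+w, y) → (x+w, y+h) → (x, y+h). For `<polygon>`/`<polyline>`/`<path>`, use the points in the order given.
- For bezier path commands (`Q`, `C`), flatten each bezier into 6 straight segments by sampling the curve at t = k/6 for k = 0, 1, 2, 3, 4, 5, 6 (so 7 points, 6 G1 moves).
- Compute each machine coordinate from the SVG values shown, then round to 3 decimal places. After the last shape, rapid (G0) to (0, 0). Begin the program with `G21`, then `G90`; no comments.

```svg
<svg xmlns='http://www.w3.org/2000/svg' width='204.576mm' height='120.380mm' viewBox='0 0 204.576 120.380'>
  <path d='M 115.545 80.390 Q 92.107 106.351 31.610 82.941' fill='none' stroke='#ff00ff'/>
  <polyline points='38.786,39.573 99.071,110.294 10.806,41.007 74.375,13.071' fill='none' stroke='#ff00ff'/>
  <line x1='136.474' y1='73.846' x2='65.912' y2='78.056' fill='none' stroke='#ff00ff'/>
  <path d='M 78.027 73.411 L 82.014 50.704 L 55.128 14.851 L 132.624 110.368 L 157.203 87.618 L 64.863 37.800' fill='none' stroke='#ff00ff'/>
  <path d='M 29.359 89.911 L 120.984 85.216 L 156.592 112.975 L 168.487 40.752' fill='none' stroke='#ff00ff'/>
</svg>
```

viewBox `0 0 204.576 120.380` with mm width/height → 1 unit = 1 mm. Flip: y_m = 120.380 − y_svg.

**Shape 1** — `<path>` quadratic bezier, stroke `#ff00ff` → engrave (S197, F3905). Control points (SVG): P0=(115.545,80.390), P1=(92.107,106.351), P2=(31.610,82.941); sampled at t=k/6. Machine vertices: (115.545,39.990) → (106.703,32.708) → (95.802,28.168) → (82.842,26.372) → (67.824,27.318) → (50.746,31.007) → (31.610,37.439). Open path.

**Shape 2** — `<polyline>` open polyline, stroke `#ff00ff` → engrave (S197, F3905). Machine vertices: (38.786,80.807) → (99.071,10.086) → (10.806,79.373) → (74.375,107.309). Open path.

**Shape 3** — `<line>` line segment, stroke `#ff00ff` → engrave (S197, F3905). Machine vertices: (136.474,46.534) → (65.912,42.324). Open path.

**Shape 4** — `<path>` open polyline, stroke `#ff00ff` → engrave (S197, F3905). Machine vertices: (78.027,46.969) → (82.014,69.676) → (55.128,105.529) → (132.624,10.012) → (157.203,32.762) → (64.863,82.580). Open path.

**Shape 5** — `<path>` open polyline, stroke `#ff00ff` → engrave (S197, F3905). Machine vertices: (29.359,30.469) → (120.984,35.164) → (156.592,7.405) → (168.487,79.628). Open path.

G21
G90
G0 X115.545 Y39.990
M3 S197
G1 X106.703 Y32.708 F3905
G1 X95.802 Y28.168
G1 X82.842 Y26.372
G1 X67.824 Y27.318
G1 X50.746 Y31.007
G1 X31.610 Y37.439
M5
G0 X38.786 Y80.807
M3 S197
G1 X99.071 Y10.086 F3905
G1 X10.806 Y79.373
G1 X74.375 Y107.309
M5
G0 X136.474 Y46.534
M3 S197
G1 X65.912 Y42.324 F3905
M5
G0 X78.027 Y46.969
M3 S197
G1 X82.014 Y69.676 F3905
G1 X55.128 Y105.529
G1 X132.624 Y10.012
G1 X157.203 Y32.762
G1 X64.863 Y82.580
M5
G0 X29.359 Y30.469
M3 S197
G1 X120.984 Y35.164 F3905
G1 X156.592 Y7.405
G1 X168.487 Y79.628
M5
G0 X0.000 Y0.000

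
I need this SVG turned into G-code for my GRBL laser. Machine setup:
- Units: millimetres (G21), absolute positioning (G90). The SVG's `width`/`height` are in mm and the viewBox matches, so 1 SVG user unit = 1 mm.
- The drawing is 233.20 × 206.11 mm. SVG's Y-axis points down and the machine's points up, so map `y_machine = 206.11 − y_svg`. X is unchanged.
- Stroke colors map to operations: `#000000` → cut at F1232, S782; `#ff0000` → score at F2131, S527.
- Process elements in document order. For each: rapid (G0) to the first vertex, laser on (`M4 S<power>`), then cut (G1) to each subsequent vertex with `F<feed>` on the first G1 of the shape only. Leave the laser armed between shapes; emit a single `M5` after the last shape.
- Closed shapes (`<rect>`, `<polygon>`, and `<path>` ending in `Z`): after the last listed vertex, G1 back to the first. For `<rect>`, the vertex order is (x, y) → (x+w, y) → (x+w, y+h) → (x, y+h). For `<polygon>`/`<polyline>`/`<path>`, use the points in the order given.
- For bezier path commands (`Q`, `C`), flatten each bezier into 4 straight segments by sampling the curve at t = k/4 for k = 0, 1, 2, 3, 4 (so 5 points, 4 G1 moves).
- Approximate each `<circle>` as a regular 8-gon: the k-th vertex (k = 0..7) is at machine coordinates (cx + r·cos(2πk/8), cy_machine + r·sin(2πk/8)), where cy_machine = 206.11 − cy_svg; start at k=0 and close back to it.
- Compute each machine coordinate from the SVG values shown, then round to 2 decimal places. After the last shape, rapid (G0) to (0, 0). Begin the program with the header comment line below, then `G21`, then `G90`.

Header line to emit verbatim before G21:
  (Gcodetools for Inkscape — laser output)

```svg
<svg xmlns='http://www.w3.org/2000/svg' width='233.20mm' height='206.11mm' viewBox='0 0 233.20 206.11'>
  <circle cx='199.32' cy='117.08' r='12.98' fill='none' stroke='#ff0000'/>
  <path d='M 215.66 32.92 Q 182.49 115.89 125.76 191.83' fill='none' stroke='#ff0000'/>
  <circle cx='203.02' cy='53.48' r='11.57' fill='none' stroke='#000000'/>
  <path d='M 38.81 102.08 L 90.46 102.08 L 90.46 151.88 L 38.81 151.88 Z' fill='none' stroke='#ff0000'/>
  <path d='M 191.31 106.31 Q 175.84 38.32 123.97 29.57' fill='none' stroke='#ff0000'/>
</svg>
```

viewBox `0 0 233.20 206.11` with mm width/height → 1 unit = 1 mm. Flip: y_m = 206.11 − y_svg.

**Shape 1** — `<circle>` circle, stroke `#ff0000` → score (S527, F2131). Machine vertices: (212.30,89.03) → (208.50,98.21) → (199.32,102.01) → (190.14,98.21) → (186.34,89.03) → (190.14,79.85) → (199.32,76.05) → (208.50,79.85) → (212.30,89.03). Closed: final G1 returns to the first vertex.

**Shape 2** — `<path>` quadratic bezier, stroke `#ff0000` → score (S527, F2131). Control points (SVG): P0=(215.66,32.92), P1=(182.49,115.89), P2=(125.76,191.83); sampled at t=k/4. Machine vertices: (215.66,173.19) → (197.60,132.14) → (176.60,91.98) → (152.65,52.69) → (125.76,14.28). Open path.

**Shape 3** — `<circle>` circle, stroke `#000000` → cut (S782, F1232). Machine vertices: (214.59,152.63) → (211.20,160.81) → (203.02,164.20) → (194.84,160.81) → (191.45,152.63) → (194.84,144.45) → (203.02,141.06) → (211.20,144.45) → (214.59,152.63). Closed: final G1 returns to the first vertex.

**Shape 4** — `<path>` rectangle, stroke `#ff0000` → score (S527, F2131). Machine vertices: (38.81,104.03) → (90.46,104.03) → (90.46,54.23) → (38.81,54.23) → (38.81,104.03). Closed: final G1 returns to the first vertex.

**Shape 5** — `<path>` quadratic bezier, stroke `#ff0000` → score (S527, F2131). Control points (SVG): P0=(191.31,106.31), P1=(175.84,38.32), P2=(123.97,29.57); sampled at t=k/4. Machine vertices: (191.31,99.80) → (181.30,130.09) → (166.74,152.98) → (147.63,168.46) → (123.97,176.54). Open path.

(Gcodetools for Inkscape — laser output)
G21
G90
G0 X212.30 Y89.03
M4 S527
G1 X208.50 Y98.21 F2131
G1 X199.32 Y102.01
G1 X190.14 Y98.21
G1 X186.34 Y89.03
G1 X190.14 Y79.85
G1 X199.32 Y76.05
G1 X208.50 Y79.85
G1 X212.30 Y89.03
G0 X215.66 Y173.19
M4 S527
G1 X197.60 Y132.14 F2131
G1 X176.60 Y91.98
G1 X152.65 Y52.69
G1 X125.76 Y14.28
G0 X214.59 Y152.63
M4 S782
G1 X211.20 Y160.81 F1232
G1 X203.02 Y164.20
G1 X194.84 Y160.81
G1 X191.45 Y152.63
G1 X194.84 Y144.45
G1 X203.02 Y141.06
G1 X211.20 Y144.45
G1 X214.59 Y152.63
G0 X38.81 Y104.03
M4 S527
G1 X90.46 Y104.03 F2131
G1 X90.46 Y54.23
G1 X38.81 Y54.23
G1 X38.81 Y104.03
G0 X191.31 Y99.80
M4 S527
G1 X181.30 Y130.09 F2131
G1 X166.74 Y152.98
G1 X147.63 Y168.46
G1 X123.97 Y176.54
M5
G0 X0.00 Y0.00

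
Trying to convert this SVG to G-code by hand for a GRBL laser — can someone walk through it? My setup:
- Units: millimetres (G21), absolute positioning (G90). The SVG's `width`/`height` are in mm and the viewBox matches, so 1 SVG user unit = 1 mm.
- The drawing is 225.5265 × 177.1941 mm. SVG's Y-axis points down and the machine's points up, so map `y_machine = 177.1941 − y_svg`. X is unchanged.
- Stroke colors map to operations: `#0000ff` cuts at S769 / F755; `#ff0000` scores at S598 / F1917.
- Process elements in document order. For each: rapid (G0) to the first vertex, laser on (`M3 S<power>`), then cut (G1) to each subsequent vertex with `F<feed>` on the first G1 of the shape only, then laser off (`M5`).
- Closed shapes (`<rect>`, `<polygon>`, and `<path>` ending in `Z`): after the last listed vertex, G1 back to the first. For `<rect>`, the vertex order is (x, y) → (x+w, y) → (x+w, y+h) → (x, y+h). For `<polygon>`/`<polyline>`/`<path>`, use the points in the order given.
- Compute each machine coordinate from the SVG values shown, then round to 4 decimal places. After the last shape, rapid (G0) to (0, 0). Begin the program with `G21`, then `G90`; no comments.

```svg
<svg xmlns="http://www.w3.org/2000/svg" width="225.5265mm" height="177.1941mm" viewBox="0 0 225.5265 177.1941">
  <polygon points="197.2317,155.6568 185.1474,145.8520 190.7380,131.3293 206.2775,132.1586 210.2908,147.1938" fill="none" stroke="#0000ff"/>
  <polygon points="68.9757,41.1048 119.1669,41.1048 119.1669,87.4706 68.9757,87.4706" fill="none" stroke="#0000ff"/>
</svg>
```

G21
G90
G0 X197.2317 Y21.5373
M3 S769
G1 X185.1474 Y31.3421 F755
G1 X190.7380 Y45.8648
G1 X206.2775 Y45.0355
G1 X210.2908 Y30.0003
G1 X197.2317 Y21.5373
M5
G0 X68.9757 Y136.0893
M3 S769
G1 X119.1669 Y136.0893 F755
G1 X119.1669 Y89.7235
G1 X68.9757 Y89.7235
G1 X68.9757 Y136.0893
M5
G0 X0.0000 Y0.0000

1 u = 1 mm; y_m = 177.1941 − y.

[1] `<polygon>` regular polygon, #0000ff→cut S769 F755: (197.2317,21.5373) → (185.1474,31.3421) → (190.7380,45.8648) → (206.2775,45.0355) → (210.2908,30.0003) → (197.2317,21.5373) (closed)

[2] `<polygon>` rectangle, #0000ff→cut S769 F755: (68.9757,136.0893) → (119.1669,136.0893) → (119.1669,89.7235) → (68.9757,89.7235) → (68.9757,136.0893) (closed)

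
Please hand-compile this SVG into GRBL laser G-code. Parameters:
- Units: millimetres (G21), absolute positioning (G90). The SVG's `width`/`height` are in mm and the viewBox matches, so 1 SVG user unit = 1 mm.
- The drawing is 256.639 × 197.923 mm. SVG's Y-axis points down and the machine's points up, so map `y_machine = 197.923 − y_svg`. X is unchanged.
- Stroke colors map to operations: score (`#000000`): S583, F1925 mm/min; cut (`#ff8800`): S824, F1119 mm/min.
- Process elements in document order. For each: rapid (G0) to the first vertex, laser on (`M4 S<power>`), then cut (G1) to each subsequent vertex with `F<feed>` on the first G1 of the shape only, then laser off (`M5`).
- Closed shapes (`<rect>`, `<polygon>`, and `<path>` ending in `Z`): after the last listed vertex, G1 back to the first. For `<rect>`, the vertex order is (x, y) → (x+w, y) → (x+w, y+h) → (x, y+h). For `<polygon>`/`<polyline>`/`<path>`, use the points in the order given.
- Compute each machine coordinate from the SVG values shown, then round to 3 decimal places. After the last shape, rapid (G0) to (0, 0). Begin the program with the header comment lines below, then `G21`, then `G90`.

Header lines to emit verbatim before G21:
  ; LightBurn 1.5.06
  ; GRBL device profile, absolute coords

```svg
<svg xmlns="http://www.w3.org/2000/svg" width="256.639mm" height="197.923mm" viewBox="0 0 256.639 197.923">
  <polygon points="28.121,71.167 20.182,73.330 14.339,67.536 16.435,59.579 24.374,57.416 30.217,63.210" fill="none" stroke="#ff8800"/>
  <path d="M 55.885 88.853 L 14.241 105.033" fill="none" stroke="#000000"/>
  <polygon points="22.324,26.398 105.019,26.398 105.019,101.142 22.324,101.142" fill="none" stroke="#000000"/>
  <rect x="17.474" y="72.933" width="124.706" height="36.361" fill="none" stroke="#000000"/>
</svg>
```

1 u = 1 mm; y_m = 197.923 − y.

[1] `<polygon>` regular polygon, #ff8800→cut S824 F1119: (28.121,126.756) → (20.182,124.593) → (14.339,130.387) → (16.435,138.344) → (24.374,140.507) → (30.217,134.713) → (28.121,126.756) (closed)

[2] `<path>` line segment, #000000→score S583 F1925: (55.885,109.070) → (14.241,92.890)

[3] `<polygon>` rectangle, #000000→score S583 F1925: (22.324,171.525) → (105.019,171.525) → (105.019,96.781) → (22.324,96.781) → (22.324,171.525) (closed)

[4] `<rect>` rectangle, #000000→score S583 F1925: (17.474,124.990) → (142.180,124.990) → (142.180,88.629) → (17.474,88.629) → (17.474,124.990) (closed)

; LightBurn 1.5.06
; GRBL device profile, absolute coords
G21
G90
G0 X28.121 Y126.756
M4 S824
G1 X20.182 Y124.593 F1119
G1 X14.339 Y130.387
G1 X16.435 Y138.344
G1 X24.374 Y140.507
G1 X30.217 Y134.713
G1 X28.121 Y126.756
M5
G0 X55.885 Y109.070
M4 S583
G1 X14.241 Y92.890 F1925
M5
G0 X22.324 Y171.525
M4 S583
G1 X105.019 Y171.525 F1925
G1 X105.019 Y96.781
G1 X22.324 Y96.781
G1 X22.324 Y171.525
M5
G0 X17.474 Y124.990
M4 S583
G1 X142.180 Y124.990 F1925
G1 X142.180 Y88.629
G1 X17.474 Y88.629
G1 X17.474 Y124.990
M5
G0 X0.000 Y0.000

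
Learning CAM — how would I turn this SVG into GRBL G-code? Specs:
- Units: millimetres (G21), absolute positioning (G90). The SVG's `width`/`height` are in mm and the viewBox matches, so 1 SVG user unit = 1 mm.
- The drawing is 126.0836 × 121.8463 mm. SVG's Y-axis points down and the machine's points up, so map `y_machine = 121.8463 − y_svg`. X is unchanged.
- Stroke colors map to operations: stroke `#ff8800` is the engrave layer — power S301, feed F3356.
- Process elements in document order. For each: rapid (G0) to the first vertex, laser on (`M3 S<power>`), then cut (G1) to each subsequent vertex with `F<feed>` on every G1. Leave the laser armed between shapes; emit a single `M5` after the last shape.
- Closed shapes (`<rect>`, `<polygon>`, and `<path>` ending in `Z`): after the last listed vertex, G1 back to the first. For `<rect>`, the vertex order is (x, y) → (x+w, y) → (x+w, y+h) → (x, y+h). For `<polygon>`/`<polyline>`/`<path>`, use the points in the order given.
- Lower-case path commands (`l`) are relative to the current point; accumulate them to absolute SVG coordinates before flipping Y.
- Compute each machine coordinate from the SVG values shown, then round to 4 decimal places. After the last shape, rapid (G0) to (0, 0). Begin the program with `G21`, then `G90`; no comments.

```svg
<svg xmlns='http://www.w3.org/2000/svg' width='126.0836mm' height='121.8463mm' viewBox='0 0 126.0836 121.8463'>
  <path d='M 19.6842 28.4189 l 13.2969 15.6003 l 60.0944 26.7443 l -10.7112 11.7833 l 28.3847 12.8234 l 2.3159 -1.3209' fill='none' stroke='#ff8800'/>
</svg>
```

Since the viewBox matches the mm dimensions, user units are millimetres directly. The only transform is the Y-flip y_m = 121.8463 − y_svg.

Shape 1 is a open polyline drawn with `<path>`. Its stroke #ff8800 means engrave at S301, F3356. After flipping Y the toolpath is (19.6842,93.4274) → (32.9811,77.8271) → (93.0755,51.0828) → (82.3643,39.2995) → (110.7490,26.4761) → (113.0649,27.7970).

G21
G90
G0 X19.6842 Y93.4274
M3 S301
G1 X32.9811 Y77.8271 F3356
G1 X93.0755 Y51.0828 F3356
G1 X82.3643 Y39.2995 F3356
G1 X110.7490 Y26.4761 F3356
G1 X113.0649 Y27.7970 F3356
M5
G0 X0.0000 Y0.0000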